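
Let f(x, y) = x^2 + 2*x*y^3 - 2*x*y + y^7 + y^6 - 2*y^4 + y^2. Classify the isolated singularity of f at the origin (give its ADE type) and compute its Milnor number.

Type A_{6}, Milnor number mu = 6.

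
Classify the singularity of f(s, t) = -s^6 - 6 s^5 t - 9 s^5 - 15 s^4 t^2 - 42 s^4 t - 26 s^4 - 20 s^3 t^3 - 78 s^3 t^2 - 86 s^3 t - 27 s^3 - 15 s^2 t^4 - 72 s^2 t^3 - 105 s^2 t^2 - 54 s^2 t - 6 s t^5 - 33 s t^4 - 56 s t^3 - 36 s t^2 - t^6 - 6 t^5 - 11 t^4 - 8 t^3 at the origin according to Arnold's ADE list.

E_{6}

The Hessian of f at 0 is [[0, 0], [0, 0]] with rank 0, so corank 2. A Groebner basis of the Jacobian ideal J(f) in C{s,t} is {s^3 + 54*s^2 + 72*s*t + 24*t^2, s^2*t - 72*s^2 - 96*s*t - 32*t^2, 189*s^2/2 + s*t^2 + 126*s*t + 42*t^2, -243*s^2/2 - 162*s*t + t^3 - 54*t^2}; counting standard monomials gives mu = 6. Corank 2; j^3 = -(3*s + 2*t)^3 is a perfect cube, so E-series; the 4-jet and mu = 6 give E_6.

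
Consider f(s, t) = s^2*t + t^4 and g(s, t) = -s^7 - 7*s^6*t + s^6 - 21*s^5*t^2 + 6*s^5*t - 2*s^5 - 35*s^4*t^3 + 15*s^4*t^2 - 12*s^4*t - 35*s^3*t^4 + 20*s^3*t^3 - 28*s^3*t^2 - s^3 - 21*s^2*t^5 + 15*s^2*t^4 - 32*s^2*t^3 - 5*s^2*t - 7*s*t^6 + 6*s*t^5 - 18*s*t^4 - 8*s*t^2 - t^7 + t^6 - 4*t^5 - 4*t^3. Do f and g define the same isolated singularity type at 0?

No.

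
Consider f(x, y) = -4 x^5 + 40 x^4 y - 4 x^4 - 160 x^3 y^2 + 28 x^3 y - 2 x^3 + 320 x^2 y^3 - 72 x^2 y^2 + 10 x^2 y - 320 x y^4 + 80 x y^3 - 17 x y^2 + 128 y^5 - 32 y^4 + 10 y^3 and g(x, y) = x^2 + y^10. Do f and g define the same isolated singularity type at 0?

The Hessian of f at 0 has rank 0. Corank 2; j^3 = -(x - 2*y)*(2*x^2 - 6*x*y + 5*y^2) splits into three distinct lines over C (the quadratic factor has nonzero discriminant), so D_4. The Hessian of g at 0 has rank 1. Corank 1: A-series; mu = 9 gives A_9. f is D_4 but g is A_9, hence not right-equivalent.

No.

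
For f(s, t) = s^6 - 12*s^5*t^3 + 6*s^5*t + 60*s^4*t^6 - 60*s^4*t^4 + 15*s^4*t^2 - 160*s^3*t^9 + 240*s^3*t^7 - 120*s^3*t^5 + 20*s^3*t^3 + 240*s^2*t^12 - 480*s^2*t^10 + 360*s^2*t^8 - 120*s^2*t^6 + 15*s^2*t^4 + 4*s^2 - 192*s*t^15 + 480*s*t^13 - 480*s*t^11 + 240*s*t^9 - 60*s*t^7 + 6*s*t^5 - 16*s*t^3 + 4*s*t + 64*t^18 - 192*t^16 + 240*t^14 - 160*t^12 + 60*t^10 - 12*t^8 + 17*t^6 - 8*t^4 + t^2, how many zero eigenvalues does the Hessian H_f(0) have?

1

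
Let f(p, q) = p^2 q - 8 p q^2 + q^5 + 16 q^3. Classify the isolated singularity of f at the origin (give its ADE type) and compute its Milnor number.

Type D_{6}, Milnor number mu = 6.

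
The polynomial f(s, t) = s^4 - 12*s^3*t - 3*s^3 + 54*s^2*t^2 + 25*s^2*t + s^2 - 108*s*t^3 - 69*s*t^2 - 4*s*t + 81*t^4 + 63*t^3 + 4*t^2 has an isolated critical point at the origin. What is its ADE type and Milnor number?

Type A2, Milnor number mu = 2.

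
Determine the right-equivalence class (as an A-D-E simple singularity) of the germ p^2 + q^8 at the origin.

The Hessian of f at 0 is [[2, 0], [0, 0]] with rank 1, so corank 1. A Groebner basis of the Jacobian ideal J(f) in C{p,q} is {q^7, p}; counting standard monomials gives mu = 7. Corank 1: A-series; mu = 7 gives A_7.

A7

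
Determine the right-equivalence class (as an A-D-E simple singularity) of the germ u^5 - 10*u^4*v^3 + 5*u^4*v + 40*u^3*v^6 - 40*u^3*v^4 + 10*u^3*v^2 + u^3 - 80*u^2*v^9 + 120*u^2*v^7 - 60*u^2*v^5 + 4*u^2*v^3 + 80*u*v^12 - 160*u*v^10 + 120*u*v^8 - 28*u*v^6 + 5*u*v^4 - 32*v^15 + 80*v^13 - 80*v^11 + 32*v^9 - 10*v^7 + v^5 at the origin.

E8

The Hessian of f at 0 has rank 0. Corank 2; j^3 = u^3 is a perfect cube, so E-series; the 5-jet and mu = 8 give E_8.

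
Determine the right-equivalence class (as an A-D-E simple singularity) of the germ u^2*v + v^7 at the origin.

The Hessian of f at 0 has rank 0. Corank 2; j^3 = u^2*v has shape L^2 M (L != M), so D-series; mu = 8 gives D_8.

D_8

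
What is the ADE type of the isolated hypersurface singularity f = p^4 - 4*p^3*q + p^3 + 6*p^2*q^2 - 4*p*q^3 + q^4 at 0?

The Hessian of f at 0 is [[0, 0], [0, 0]] with rank 0, so corank 2. A Groebner basis of the Jacobian ideal J(f) in C{p,q} is {q^4, p*q^2 - q^3/3, p^2}; counting standard monomials gives mu = 6. Corank 2; j^3 = p^3 is a perfect cube, so E-series; the 4-jet and mu = 6 give E_6.

E_6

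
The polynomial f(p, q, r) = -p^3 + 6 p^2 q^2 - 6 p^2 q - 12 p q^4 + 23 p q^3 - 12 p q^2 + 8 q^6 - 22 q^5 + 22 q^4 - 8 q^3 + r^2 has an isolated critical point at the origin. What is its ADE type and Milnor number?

Type E7, Milnor number mu = 7.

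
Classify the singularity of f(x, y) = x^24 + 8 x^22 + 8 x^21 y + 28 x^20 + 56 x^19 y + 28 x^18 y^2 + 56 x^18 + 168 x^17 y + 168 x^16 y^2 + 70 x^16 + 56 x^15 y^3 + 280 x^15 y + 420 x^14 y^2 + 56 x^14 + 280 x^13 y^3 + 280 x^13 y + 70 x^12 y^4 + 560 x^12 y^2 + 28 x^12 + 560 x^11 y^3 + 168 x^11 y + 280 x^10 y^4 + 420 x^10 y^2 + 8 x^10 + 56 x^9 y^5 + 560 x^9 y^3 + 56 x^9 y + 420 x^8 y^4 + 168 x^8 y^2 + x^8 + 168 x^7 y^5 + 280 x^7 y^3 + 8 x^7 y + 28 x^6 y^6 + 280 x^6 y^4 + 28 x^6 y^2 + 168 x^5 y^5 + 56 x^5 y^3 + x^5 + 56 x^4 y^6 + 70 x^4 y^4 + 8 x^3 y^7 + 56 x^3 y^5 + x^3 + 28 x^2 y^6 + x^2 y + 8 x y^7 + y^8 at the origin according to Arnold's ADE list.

D_{9}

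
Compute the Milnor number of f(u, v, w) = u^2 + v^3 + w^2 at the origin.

The Hessian of f at 0 has rank 2. Corank 1: A-series; mu = 2 gives A_2.

2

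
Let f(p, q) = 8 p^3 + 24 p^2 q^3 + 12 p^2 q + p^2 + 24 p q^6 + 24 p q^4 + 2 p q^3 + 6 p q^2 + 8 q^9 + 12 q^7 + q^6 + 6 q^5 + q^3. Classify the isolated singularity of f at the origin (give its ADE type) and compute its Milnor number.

Type A2, Milnor number mu = 2.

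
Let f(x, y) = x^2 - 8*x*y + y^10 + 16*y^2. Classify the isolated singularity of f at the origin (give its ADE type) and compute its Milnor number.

Type A9, Milnor number mu = 9.

The Hessian of f at 0 has rank 1. Corank 1: A-series; mu = 9 gives A_9.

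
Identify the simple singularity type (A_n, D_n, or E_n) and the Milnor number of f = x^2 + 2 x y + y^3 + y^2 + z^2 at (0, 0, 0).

The Hessian of f at 0 has rank 2. Corank 1: A-series; mu = 2 gives A_2.

Type A_{2}, Milnor number mu = 2.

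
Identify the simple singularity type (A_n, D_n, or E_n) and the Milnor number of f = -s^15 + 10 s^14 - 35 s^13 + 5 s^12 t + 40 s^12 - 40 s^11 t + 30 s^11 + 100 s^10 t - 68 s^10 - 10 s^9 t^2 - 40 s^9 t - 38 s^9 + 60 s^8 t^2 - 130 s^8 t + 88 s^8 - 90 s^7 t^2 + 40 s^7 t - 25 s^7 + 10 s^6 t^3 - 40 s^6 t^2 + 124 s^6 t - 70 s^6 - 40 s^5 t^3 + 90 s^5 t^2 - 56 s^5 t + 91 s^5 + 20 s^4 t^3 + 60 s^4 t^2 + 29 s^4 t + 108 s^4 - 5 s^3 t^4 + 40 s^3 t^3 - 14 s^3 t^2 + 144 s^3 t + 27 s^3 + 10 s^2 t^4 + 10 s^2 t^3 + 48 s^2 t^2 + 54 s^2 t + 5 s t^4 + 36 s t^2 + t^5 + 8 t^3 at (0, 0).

Type E8, Milnor number mu = 8.

The Hessian of f at 0 has rank 0. Corank 2; j^3 = (3*s + 2*t)^3 is a perfect cube, so E-series; the 5-jet and mu = 8 give E_8.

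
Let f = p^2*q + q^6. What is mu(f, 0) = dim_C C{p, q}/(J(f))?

7

The Hessian of f at 0 has rank 0. Corank 2; j^3 = p^2*q has shape L^2 M (L != M), so D-series; mu = 7 gives D_7.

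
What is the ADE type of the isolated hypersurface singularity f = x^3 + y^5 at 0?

E_8

The Hessian of f at 0 is [[0, 0], [0, 0]] with rank 0, so corank 2. A Groebner basis of the Jacobian ideal J(f) in C{x,y} is {y^4, x^2}; counting standard monomials gives mu = 8. Corank 2; j^3 = x^3 is a perfect cube, so E-series; the 5-jet and mu = 8 give E_8.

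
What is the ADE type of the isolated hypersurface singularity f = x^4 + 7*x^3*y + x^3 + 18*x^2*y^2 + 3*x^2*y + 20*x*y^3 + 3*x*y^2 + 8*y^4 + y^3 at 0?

The Hessian of f at 0 has rank 0. Corank 2; j^3 = (x + y)^3 is a perfect cube, so E-series; the 4-jet and mu = 7 give E_7.

E7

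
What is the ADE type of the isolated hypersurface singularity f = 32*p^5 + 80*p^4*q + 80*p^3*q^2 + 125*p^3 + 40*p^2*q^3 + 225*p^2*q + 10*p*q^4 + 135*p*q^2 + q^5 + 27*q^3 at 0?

The Hessian of f at 0 has rank 0. Corank 2; j^3 = (5*p + 3*q)^3 is a perfect cube, so E-series; the 5-jet and mu = 8 give E_8.

E_8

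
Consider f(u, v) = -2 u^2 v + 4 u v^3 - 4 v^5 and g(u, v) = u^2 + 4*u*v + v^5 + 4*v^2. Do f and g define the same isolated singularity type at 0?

The Hessian of f at 0 has rank 0. Corank 2; j^3 = -2*u^2*v has shape L^2 M (L != M), so D-series; mu = 6 gives D_6. The Hessian of g at 0 has rank 1. Corank 1: A-series; mu = 4 gives A_4. f is D_6 but g is A_4, hence not right-equivalent.

No.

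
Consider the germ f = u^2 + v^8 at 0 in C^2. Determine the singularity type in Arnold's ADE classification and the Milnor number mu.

Type A_{7}, Milnor number mu = 7.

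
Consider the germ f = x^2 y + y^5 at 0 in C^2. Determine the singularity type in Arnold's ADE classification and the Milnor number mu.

Type D_6, Milnor number mu = 6.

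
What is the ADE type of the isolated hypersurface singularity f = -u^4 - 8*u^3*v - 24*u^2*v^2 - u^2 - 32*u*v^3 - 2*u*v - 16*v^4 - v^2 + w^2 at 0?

A3

The Hessian of f at 0 has rank 2. Corank 1: A-series; mu = 3 gives A_3.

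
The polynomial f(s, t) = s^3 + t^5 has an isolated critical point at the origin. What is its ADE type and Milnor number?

Type E_8, Milnor number mu = 8.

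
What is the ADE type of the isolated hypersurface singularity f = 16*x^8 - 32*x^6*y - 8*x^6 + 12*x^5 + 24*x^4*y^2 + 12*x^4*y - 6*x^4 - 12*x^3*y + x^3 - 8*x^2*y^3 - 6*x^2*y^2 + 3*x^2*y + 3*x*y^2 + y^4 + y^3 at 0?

E_{6}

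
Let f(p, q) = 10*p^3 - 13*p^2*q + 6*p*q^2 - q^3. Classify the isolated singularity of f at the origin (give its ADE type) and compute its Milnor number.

The Hessian of f at 0 is [[0, 0], [0, 0]] with rank 0, so corank 2. A Groebner basis of the Jacobian ideal J(f) in C{p,q} is {q^3, p^2 - 3*q^2/11, p*q - 6*q^2/11}; counting standard monomials gives mu = 4. Corank 2; j^3 = (2*p - q)*(5*p^2 - 4*p*q + q^2) splits into three distinct lines over C (the quadratic factor has nonzero discriminant), so D_4.

Type D_{4}, Milnor number mu = 4.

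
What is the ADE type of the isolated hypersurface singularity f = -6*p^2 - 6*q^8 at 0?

A_7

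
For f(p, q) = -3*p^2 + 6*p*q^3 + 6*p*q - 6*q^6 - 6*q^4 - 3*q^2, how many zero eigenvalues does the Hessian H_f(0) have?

1

Hessian at 0 has rank 1.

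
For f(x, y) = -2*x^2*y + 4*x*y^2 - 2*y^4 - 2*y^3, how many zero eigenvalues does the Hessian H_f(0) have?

2

Hessian at 0 has rank 0.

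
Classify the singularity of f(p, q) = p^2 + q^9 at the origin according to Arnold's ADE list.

The Hessian of f at 0 is [[2, 0], [0, 0]] with rank 1, so corank 1. A Groebner basis of the Jacobian ideal J(f) in C{p,q} is {q^8, p}; counting standard monomials gives mu = 8. Corank 1: A-series; mu = 8 gives A_8.

A8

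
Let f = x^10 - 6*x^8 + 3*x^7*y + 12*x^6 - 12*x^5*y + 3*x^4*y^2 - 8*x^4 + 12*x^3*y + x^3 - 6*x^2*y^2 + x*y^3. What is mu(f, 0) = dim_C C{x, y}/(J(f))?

7

The Hessian of f at 0 has rank 0. Corank 2; j^3 = x^3 is a perfect cube, so E-series; the 4-jet and mu = 7 give E_7.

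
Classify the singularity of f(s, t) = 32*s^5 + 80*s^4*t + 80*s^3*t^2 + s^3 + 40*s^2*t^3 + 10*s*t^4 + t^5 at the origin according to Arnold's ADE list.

E8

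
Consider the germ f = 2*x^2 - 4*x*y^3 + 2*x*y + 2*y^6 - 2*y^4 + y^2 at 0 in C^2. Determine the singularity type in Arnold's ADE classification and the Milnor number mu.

The Hessian of f at 0 is [[4, 2], [2, 2]] with rank 2, so corank 0. A Groebner basis of the Jacobian ideal J(f) in C{x,y} is {x, y}; counting standard monomials gives mu = 1. Corank 0: nondegenerate Morse point, so A_1.

Type A_1, Milnor number mu = 1.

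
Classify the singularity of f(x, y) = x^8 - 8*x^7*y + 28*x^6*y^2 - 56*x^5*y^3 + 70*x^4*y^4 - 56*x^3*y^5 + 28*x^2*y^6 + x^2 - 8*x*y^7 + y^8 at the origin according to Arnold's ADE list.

A7

The Hessian of f at 0 has rank 1. Corank 1: A-series; mu = 7 gives A_7.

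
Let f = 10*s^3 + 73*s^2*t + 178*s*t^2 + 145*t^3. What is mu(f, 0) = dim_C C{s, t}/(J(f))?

4

The Hessian of f at 0 has rank 0. Corank 2; j^3 = (2*s + 5*t)*(5*s^2 + 24*s*t + 29*t^2) splits into three distinct lines over C (the quadratic factor has nonzero discriminant), so D_4.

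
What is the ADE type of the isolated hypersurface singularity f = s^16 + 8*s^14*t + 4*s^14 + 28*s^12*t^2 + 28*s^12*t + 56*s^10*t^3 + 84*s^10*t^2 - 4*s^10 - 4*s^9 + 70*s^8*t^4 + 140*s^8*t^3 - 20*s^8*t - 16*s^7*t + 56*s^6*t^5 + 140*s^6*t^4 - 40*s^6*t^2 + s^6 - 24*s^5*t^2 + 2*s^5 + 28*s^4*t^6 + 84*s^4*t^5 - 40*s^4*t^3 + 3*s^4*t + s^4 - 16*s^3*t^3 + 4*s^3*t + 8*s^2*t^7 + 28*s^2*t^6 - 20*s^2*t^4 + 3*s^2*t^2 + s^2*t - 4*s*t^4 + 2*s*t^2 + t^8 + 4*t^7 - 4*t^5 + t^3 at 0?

D9

The Hessian of f at 0 has rank 0. Corank 2; j^3 = t*(s + t)^2 has shape L^2 M (L != M), so D-series; mu = 9 gives D_9.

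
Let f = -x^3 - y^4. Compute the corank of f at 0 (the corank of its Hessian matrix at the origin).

The Hessian at 0 is [[0, 0], [0, 0]] of rank 0; hence corank 2.

2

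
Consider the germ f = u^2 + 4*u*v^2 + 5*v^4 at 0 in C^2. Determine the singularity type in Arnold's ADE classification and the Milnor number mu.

The Hessian of f at 0 is [[2, 0], [0, 0]] with rank 1, so corank 1. A Groebner basis of the Jacobian ideal J(f) in C{u,v} is {u^2, u*v, u/2 + v^2}; counting standard monomials gives mu = 3. Corank 1: A-series; mu = 3 gives A_3.

Type A_3, Milnor number mu = 3.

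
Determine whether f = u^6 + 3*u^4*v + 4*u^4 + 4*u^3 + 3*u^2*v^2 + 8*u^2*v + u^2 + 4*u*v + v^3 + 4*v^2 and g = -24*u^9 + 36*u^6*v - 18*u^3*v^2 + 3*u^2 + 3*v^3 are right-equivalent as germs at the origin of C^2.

The Hessian of f at 0 is [[2, 4], [4, 8]] with rank 1, so corank 1. A Groebner basis of the Jacobian ideal J(f) in C{u,v} is {v^2, u + 2*v}; counting standard monomials gives mu = 2. Corank 1: A-series; mu = 2 gives A_2. The Hessian of g at 0 is [[6, 0], [0, 0]] with rank 1, so corank 1. A Groebner basis of the Jacobian ideal J(g) in C{u,v} is {v^2, u}; counting standard monomials gives mu = 2. Corank 1: A-series; mu = 2 gives A_2. Both have type A_2, hence right-equivalent.

Yes.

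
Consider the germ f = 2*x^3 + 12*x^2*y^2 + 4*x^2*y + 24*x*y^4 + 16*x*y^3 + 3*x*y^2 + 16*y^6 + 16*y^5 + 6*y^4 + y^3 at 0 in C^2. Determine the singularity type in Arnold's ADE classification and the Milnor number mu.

Type D_4, Milnor number mu = 4.

The Hessian of f at 0 is [[0, 0], [0, 0]] with rank 0, so corank 2. A Groebner basis of the Jacobian ideal J(f) in C{x,y} is {y^3, x^2 - 3*y^2/2, x*y + 3*y^2/2}; counting standard monomials gives mu = 4. Corank 2; j^3 = (x + y)*(2*x^2 + 2*x*y + y^2) splits into three distinct lines over C (the quadratic factor has nonzero discriminant), so D_4.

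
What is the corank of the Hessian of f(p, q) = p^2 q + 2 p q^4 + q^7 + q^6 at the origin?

2

Hessian at 0 has rank 0.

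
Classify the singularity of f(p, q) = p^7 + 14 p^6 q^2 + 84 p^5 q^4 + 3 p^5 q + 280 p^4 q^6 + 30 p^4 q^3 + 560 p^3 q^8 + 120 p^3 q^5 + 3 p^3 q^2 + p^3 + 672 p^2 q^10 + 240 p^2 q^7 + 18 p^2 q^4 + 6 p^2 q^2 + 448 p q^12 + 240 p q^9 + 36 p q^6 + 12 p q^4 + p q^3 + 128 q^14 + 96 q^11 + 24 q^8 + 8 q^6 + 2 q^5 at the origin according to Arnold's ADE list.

The Hessian of f at 0 is [[0, 0], [0, 0]] with rank 0, so corank 2. A Groebner basis of the Jacobian ideal J(f) in C{p,q} is {-p^2/4 + q^4 - q^3/12, p^3, p^2*q + p^2/12 + q^3/36, p^2/2 + p*q^2 + q^3/6}; counting standard monomials gives mu = 7. Corank 2; j^3 = p^3 is a perfect cube, so E-series; the 4-jet and mu = 7 give E_7.

E_7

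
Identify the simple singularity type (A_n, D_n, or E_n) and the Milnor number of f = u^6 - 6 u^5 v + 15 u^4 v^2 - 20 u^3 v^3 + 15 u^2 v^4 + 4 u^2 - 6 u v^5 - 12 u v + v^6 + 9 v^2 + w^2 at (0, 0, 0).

Type A_5, Milnor number mu = 5.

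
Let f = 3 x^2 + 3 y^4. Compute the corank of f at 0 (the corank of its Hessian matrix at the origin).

Hessian at 0 has rank 1.

1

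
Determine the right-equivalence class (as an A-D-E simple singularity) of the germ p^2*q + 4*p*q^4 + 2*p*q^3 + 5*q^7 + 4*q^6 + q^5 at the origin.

D_{8}

The Hessian of f at 0 has rank 0. Corank 2; j^3 = p^2*q has shape L^2 M (L != M), so D-series; mu = 8 gives D_8.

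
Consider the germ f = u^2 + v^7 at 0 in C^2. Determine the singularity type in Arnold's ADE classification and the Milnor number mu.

The Hessian of f at 0 is [[2, 0], [0, 0]] with rank 1, so corank 1. A Groebner basis of the Jacobian ideal J(f) in C{u,v} is {v^6, u}; counting standard monomials gives mu = 6. Corank 1: A-series; mu = 6 gives A_6.

Type A_6, Milnor number mu = 6.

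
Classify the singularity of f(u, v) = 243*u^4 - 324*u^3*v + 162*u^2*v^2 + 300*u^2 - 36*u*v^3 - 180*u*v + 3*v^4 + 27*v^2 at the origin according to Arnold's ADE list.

A_3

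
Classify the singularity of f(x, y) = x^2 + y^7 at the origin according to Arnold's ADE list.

The Hessian of f at 0 has rank 1. Corank 1: A-series; mu = 6 gives A_6.

A6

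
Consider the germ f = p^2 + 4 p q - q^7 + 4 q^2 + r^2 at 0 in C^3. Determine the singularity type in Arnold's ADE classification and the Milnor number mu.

Type A6, Milnor number mu = 6.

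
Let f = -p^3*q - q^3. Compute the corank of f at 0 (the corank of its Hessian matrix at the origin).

2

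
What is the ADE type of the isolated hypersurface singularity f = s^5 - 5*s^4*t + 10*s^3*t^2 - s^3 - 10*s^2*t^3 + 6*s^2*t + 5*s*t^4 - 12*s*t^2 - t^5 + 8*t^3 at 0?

E_8

The Hessian of f at 0 has rank 0. Corank 2; j^3 = -(s - 2*t)^3 is a perfect cube, so E-series; the 5-jet and mu = 8 give E_8.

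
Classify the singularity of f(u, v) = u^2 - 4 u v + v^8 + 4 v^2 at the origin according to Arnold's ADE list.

A_7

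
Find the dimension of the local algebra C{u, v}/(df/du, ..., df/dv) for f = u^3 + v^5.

8

The Hessian of f at 0 has rank 0. Corank 2; j^3 = u^3 is a perfect cube, so E-series; the 5-jet and mu = 8 give E_8.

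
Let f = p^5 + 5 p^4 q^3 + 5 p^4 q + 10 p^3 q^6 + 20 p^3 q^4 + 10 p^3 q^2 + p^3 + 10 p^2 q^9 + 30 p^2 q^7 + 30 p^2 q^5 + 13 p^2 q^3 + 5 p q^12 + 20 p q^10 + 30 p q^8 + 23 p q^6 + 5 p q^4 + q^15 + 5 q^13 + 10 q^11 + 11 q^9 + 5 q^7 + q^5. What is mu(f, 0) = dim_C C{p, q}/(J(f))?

8

The Hessian of f at 0 has rank 0. Corank 2; j^3 = p^3 is a perfect cube, so E-series; the 5-jet and mu = 8 give E_8.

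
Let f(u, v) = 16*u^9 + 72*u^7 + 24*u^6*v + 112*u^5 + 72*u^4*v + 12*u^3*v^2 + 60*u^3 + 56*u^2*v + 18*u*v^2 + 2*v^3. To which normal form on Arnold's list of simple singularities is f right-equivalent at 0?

The Hessian of f at 0 has rank 0. Corank 2; j^3 = 2*(3*u + v)*(10*u^2 + 6*u*v + v^2) splits into three distinct lines over C (the quadratic factor has nonzero discriminant), so D_4.

D_4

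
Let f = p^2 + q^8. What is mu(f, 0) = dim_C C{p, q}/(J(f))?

The Hessian of f at 0 has rank 1. Corank 1: A-series; mu = 7 gives A_7.

7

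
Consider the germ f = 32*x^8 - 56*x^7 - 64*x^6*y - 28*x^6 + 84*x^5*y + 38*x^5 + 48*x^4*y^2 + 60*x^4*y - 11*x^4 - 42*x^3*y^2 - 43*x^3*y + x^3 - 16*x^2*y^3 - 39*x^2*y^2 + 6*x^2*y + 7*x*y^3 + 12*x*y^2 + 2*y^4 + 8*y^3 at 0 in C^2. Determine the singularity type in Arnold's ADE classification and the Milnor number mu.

Type E_7, Milnor number mu = 7.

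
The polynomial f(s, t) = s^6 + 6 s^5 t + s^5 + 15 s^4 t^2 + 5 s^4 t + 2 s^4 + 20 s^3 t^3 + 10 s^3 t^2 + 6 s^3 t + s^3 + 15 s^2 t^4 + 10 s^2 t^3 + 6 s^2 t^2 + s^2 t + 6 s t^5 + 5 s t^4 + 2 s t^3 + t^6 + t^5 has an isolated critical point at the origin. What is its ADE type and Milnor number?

The Hessian of f at 0 has rank 0. Corank 2; j^3 = s^2*(s + t) has shape L^2 M (L != M), so D-series; mu = 7 gives D_7.

Type D_{7}, Milnor number mu = 7.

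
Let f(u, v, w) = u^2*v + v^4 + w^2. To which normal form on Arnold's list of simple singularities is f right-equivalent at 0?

D_{5}

The Hessian of f at 0 is [[0, 0, 0], [0, 0, 0], [0, 0, 2]] with rank 1, so corank 2. A Groebner basis of the Jacobian ideal J(f) in C{u,v,w} is {u^3, u^2/4 + v^3, u*v, w}; counting standard monomials gives mu = 5. Corank 2; j^3 = u^2*v has shape L^2 M (L != M), so D-series; mu = 5 gives D_5.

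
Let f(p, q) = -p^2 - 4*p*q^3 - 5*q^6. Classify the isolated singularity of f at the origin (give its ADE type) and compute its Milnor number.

Type A5, Milnor number mu = 5.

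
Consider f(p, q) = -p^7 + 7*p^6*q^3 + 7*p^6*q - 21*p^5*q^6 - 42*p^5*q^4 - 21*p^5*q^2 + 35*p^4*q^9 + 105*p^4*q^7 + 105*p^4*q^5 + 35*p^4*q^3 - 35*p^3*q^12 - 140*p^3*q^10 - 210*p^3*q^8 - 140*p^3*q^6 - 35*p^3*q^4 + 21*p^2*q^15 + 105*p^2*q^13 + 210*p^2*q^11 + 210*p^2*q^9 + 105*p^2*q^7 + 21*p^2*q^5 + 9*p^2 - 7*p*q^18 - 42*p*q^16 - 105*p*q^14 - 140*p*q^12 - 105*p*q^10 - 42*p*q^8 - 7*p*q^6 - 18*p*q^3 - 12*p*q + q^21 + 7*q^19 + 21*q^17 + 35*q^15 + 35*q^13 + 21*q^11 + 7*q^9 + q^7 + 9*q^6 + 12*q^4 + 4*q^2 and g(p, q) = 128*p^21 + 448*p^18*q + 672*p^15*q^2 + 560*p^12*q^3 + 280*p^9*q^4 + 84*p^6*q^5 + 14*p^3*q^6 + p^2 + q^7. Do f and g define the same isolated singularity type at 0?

The Hessian of f at 0 is [[18, -12], [-12, 8]] with rank 1, so corank 1. A Groebner basis of the Jacobian ideal J(f) in C{p,q} is {-p + q^3 + 2*q/3, p^2 - 4*p*q/3 + 4*q^2/9}; counting standard monomials gives mu = 6. Corank 1: A-series; mu = 6 gives A_6. The Hessian of g at 0 is [[2, 0], [0, 0]] with rank 1, so corank 1. A Groebner basis of the Jacobian ideal J(g) in C{p,q} is {q^6, p}; counting standard monomials gives mu = 6. Corank 1: A-series; mu = 6 gives A_6. Both have type A_6, hence right-equivalent.

Yes.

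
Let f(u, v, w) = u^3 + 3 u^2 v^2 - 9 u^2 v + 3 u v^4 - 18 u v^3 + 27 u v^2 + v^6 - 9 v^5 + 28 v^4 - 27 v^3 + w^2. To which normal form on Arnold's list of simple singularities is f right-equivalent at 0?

E_6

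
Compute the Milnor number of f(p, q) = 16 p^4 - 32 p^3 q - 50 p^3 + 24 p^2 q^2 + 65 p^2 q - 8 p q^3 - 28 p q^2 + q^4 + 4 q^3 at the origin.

The Hessian of f at 0 is [[0, 0], [0, 0]] with rank 0, so corank 2. A Groebner basis of the Jacobian ideal J(f) in C{p,q} is {p*q^2 + 125*p*q/4 - 25*q^2/2, 625*p*q/8 + q^3 - 125*q^2/4, p^2 - 9*p*q/10 + q^2/5}; counting standard monomials gives mu = 5. Corank 2; j^3 = -(2*p - q)*(5*p - 2*q)^2 has shape L^2 M (L != M), so D-series; mu = 5 gives D_5.

5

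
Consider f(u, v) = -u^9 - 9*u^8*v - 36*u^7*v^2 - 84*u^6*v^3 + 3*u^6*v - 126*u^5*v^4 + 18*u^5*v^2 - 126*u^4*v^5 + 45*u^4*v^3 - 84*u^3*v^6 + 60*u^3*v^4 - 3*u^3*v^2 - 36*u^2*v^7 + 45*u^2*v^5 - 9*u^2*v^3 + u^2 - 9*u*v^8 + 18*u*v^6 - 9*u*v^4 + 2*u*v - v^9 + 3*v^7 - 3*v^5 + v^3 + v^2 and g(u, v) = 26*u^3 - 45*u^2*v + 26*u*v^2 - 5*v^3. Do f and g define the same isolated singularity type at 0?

No.

The Hessian of f at 0 has rank 1. Corank 1: A-series; mu = 2 gives A_2. The Hessian of g at 0 has rank 0. Corank 2; j^3 = (2*u - v)*(13*u^2 - 16*u*v + 5*v^2) splits into three distinct lines over C (the quadratic factor has nonzero discriminant), so D_4. f is A_2 but g is D_4, hence not right-equivalent.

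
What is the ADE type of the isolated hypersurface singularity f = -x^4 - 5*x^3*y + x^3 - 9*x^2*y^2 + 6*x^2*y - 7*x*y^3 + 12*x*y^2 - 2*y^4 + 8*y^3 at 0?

E_{7}

The Hessian of f at 0 is [[0, 0], [0, 0]] with rank 0, so corank 2. A Groebner basis of the Jacobian ideal J(f) in C{x,y} is {3*x^2 + 12*x*y + y^4 + y^3 + 12*y^2, x^3 - 18*x^2 - 72*x*y + 2*y^3 - 72*y^2, x^2*y + 7*x^2 + 28*x*y - 5*y^3/3 + 28*y^2, -2*x^2 + x*y^2 - 8*x*y + 4*y^3/3 - 8*y^2}; counting standard monomials gives mu = 7. Corank 2; j^3 = (x + 2*y)^3 is a perfect cube, so E-series; the 4-jet and mu = 7 give E_7.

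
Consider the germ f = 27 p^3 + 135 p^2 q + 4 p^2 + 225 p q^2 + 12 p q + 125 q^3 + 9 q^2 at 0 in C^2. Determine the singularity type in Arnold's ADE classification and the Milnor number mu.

Type A2, Milnor number mu = 2.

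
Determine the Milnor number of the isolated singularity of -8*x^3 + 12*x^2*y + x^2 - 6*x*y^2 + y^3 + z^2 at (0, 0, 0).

2

The Hessian of f at 0 is [[2, 0, 0], [0, 0, 0], [0, 0, 2]] with rank 2, so corank 1. A Groebner basis of the Jacobian ideal J(f) in C{x,y,z} is {y^2, x, z}; counting standard monomials gives mu = 2. Corank 1: A-series; mu = 2 gives A_2.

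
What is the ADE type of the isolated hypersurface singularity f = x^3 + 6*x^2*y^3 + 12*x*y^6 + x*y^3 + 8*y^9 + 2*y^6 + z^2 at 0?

E_{7}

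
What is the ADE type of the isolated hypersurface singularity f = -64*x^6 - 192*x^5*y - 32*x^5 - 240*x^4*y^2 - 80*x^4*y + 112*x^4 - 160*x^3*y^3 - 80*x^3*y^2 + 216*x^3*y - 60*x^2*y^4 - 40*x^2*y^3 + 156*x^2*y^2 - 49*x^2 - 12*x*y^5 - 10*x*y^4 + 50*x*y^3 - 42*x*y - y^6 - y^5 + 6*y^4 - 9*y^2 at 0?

A4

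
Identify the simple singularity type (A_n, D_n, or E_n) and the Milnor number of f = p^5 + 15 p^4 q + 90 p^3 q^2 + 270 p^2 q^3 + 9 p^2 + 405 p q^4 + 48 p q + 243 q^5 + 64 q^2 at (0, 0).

The Hessian of f at 0 is [[18, 48], [48, 128]] with rank 1, so corank 1. A Groebner basis of the Jacobian ideal J(f) in C{p,q} is {q^4, p + 8*q/3}; counting standard monomials gives mu = 4. Corank 1: A-series; mu = 4 gives A_4.

Type A4, Milnor number mu = 4.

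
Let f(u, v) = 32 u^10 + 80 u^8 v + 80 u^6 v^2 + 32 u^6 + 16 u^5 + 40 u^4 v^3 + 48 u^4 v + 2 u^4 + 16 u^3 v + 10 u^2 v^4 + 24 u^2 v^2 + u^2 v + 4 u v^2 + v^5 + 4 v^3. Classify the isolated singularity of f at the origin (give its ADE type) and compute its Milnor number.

Type D6, Milnor number mu = 6.

The Hessian of f at 0 is [[0, 0], [0, 0]] with rank 0, so corank 2. A Groebner basis of the Jacobian ideal J(f) in C{u,v} is {u^3 + 64*u^2/251 + 261*u*v/502 + 5*v^2/251, u^2*v + u*v/4 + v^2/2, -16*u^2/251 + u*v^2 - 763*u*v/2008 - 507*v^2/1004, 16*u^2/251 + 1275*u*v/4016 + v^3 + 763*v^2/2008}; counting standard monomials gives mu = 6. Corank 2; j^3 = v*(u + 2*v)^2 has shape L^2 M (L != M), so D-series; mu = 6 gives D_6.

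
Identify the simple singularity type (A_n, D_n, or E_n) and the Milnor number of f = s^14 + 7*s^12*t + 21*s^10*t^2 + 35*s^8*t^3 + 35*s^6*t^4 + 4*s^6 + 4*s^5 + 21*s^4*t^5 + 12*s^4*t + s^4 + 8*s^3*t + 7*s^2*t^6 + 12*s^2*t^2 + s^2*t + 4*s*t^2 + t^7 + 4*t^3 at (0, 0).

The Hessian of f at 0 has rank 0. Corank 2; j^3 = t*(s + 2*t)^2 has shape L^2 M (L != M), so D-series; mu = 8 gives D_8.

Type D_{8}, Milnor number mu = 8.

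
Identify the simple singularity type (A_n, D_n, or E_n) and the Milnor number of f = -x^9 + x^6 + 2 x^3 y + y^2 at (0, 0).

The Hessian of f at 0 is [[0, 0], [0, 2]] with rank 1, so corank 1. A Groebner basis of the Jacobian ideal J(f) in C{x,y} is {x^2*y^2, x^3 + y, y^3}; counting standard monomials gives mu = 8. Corank 1: A-series; mu = 8 gives A_8.

Type A8, Milnor number mu = 8.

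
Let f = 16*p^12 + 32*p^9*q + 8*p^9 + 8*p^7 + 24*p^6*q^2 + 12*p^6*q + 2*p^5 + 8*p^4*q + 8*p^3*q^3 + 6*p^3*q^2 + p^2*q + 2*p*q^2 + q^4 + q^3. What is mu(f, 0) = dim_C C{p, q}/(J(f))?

5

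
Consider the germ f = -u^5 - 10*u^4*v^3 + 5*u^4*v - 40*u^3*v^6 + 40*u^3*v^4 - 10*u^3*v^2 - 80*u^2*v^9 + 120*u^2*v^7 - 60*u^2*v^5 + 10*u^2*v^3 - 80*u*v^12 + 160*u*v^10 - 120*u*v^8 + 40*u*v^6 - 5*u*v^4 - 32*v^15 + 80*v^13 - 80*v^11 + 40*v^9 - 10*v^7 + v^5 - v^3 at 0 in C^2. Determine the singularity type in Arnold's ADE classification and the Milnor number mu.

The Hessian of f at 0 is [[0, 0], [0, 0]] with rank 0, so corank 2. A Groebner basis of the Jacobian ideal J(f) in C{u,v} is {u^4 - 4*u^3*v, v^2}; counting standard monomials gives mu = 8. Corank 2; j^3 = -v^3 is a perfect cube, so E-series; the 5-jet and mu = 8 give E_8.

Type E8, Milnor number mu = 8.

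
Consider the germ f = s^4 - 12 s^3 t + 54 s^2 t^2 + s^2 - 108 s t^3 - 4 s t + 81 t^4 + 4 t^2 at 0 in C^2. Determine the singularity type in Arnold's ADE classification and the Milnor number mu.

Type A_{3}, Milnor number mu = 3.

The Hessian of f at 0 is [[2, -4], [-4, 8]] with rank 1, so corank 1. A Groebner basis of the Jacobian ideal J(f) in C{s,t} is {t^3, s - 2*t}; counting standard monomials gives mu = 3. Corank 1: A-series; mu = 3 gives A_3.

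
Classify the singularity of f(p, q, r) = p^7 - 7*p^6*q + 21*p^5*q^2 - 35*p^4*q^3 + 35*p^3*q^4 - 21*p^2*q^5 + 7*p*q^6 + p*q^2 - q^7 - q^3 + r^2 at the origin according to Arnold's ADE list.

D_{8}

The Hessian of f at 0 has rank 1. Corank 2; j^3 = q^2*(p - q) has shape L^2 M (L != M), so D-series; mu = 8 gives D_8.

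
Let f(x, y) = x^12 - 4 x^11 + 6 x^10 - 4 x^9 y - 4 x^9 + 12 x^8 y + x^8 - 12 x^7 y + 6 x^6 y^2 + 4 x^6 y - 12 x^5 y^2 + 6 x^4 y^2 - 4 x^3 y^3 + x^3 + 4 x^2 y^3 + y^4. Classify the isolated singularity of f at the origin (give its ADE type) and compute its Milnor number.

The Hessian of f at 0 has rank 0. Corank 2; j^3 = x^3 is a perfect cube, so E-series; the 4-jet and mu = 6 give E_6.

Type E_{6}, Milnor number mu = 6.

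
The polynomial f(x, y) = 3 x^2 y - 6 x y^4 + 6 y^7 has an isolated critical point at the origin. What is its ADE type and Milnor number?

The Hessian of f at 0 has rank 0. Corank 2; j^3 = 3*x^2*y has shape L^2 M (L != M), so D-series; mu = 8 gives D_8.

Type D_{8}, Milnor number mu = 8.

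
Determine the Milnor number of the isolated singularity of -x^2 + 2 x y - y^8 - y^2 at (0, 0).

The Hessian of f at 0 has rank 1. Corank 1: A-series; mu = 7 gives A_7.

7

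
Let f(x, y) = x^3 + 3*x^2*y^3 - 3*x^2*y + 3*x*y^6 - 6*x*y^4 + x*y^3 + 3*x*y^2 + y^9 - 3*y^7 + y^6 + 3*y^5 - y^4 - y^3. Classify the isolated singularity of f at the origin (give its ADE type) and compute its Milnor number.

The Hessian of f at 0 is [[0, 0], [0, 0]] with rank 0, so corank 2. A Groebner basis of the Jacobian ideal J(f) in C{x,y} is {x^3 - 3*x^2*y - 6*x^2 + 12*x*y - 6*y^2, 3*x^2 + x*y^2 - 6*x*y + 3*y^2, 3*x^2 - 6*x*y + y^3 + 3*y^2}; counting standard monomials gives mu = 7. Corank 2; j^3 = (x - y)^3 is a perfect cube, so E-series; the 4-jet and mu = 7 give E_7.

Type E7, Milnor number mu = 7.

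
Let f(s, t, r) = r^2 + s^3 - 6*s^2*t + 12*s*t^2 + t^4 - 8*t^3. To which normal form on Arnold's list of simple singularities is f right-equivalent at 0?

E_6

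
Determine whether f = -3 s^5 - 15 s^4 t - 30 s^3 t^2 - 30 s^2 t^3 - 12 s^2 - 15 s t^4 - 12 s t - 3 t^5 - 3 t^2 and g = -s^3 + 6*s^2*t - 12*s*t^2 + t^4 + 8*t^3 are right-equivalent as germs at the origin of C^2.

No.

The Hessian of f at 0 is [[-24, -12], [-12, -6]] with rank 1, so corank 1. A Groebner basis of the Jacobian ideal J(f) in C{s,t} is {t^4, s + t/2}; counting standard monomials gives mu = 4. Corank 1: A-series; mu = 4 gives A_4. The Hessian of g at 0 is [[0, 0], [0, 0]] with rank 0, so corank 2. A Groebner basis of the Jacobian ideal J(g) in C{s,t} is {t^3, s^2 - 4*s*t + 4*t^2}; counting standard monomials gives mu = 6. Corank 2; j^3 = -(s - 2*t)^3 is a perfect cube, so E-series; the 4-jet and mu = 6 give E_6. f is A_4 but g is E_6, hence not right-equivalent.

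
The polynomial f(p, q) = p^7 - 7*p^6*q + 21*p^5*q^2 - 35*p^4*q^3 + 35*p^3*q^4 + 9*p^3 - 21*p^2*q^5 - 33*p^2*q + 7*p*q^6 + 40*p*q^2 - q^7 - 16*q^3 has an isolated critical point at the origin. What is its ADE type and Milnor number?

Type D_{8}, Milnor number mu = 8.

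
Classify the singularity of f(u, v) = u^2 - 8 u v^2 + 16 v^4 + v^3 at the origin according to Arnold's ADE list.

A2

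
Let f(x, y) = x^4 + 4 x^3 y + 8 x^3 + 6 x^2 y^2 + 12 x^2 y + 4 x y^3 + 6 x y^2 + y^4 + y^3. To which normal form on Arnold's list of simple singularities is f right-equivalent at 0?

E_{6}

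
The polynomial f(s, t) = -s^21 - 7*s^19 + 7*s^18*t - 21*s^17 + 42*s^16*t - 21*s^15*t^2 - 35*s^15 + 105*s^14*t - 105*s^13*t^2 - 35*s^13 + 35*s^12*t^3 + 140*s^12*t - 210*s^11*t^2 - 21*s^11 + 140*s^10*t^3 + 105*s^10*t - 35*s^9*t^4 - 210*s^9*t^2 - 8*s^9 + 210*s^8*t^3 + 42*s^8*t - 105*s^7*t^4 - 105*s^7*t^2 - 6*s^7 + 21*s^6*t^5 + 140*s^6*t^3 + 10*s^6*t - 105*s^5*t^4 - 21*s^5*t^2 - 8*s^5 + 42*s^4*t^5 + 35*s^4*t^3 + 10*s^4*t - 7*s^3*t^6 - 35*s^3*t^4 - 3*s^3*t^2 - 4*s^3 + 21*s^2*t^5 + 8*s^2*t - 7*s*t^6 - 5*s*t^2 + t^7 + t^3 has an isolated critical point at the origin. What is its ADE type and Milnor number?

The Hessian of f at 0 has rank 0. Corank 2; j^3 = -(s - t)*(2*s - t)^2 has shape L^2 M (L != M), so D-series; mu = 8 gives D_8.

Type D8, Milnor number mu = 8.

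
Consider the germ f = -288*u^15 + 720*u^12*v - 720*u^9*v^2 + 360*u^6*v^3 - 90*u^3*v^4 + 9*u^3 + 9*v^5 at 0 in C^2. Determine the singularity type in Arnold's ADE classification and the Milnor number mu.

The Hessian of f at 0 has rank 0. Corank 2; j^3 = 9*u^3 is a perfect cube, so E-series; the 5-jet and mu = 8 give E_8.

Type E_{8}, Milnor number mu = 8.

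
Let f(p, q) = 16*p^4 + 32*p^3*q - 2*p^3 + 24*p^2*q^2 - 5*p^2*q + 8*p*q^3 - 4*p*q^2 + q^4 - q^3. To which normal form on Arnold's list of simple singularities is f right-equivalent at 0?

D_5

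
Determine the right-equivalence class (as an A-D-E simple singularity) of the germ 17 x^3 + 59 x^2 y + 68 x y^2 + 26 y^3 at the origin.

The Hessian of f at 0 has rank 0. Corank 2; j^3 = (x + y)*(17*x^2 + 42*x*y + 26*y^2) splits into three distinct lines over C (the quadratic factor has nonzero discriminant), so D_4.

D_{4}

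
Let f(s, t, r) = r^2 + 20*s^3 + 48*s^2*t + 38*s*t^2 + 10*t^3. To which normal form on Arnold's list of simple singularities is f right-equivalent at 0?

The Hessian of f at 0 has rank 1. Corank 2; j^3 = 2*(s + t)*(10*s^2 + 14*s*t + 5*t^2) splits into three distinct lines over C (the quadratic factor has nonzero discriminant), so D_4.

D_4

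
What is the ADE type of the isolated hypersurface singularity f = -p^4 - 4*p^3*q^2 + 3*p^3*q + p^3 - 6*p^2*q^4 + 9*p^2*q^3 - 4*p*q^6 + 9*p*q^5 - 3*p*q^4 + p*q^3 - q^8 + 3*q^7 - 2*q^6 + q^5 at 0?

E7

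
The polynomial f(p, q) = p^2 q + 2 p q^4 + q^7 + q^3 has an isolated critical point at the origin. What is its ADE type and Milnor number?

The Hessian of f at 0 is [[0, 0], [0, 0]] with rank 0, so corank 2. A Groebner basis of the Jacobian ideal J(f) in C{p,q} is {q^3, p^2 + 3*q^2, p*q}; counting standard monomials gives mu = 4. Corank 2; j^3 = q*(p^2 + q^2) splits into three distinct lines over C (the quadratic factor has nonzero discriminant), so D_4.

Type D_{4}, Milnor number mu = 4.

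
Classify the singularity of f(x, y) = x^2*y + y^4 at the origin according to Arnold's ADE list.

The Hessian of f at 0 has rank 0. Corank 2; j^3 = x^2*y has shape L^2 M (L != M), so D-series; mu = 5 gives D_5.

D_5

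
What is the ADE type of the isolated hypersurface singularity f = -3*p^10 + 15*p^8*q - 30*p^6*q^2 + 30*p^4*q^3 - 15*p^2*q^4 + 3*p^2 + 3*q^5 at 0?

A_{4}

The Hessian of f at 0 has rank 1. Corank 1: A-series; mu = 4 gives A_4.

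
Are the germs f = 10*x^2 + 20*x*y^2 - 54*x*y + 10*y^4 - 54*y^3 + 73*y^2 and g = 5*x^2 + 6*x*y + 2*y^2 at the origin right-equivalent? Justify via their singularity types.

Yes.

The Hessian of f at 0 is [[20, -54], [-54, 146]] with rank 2, so corank 0. A Groebner basis of the Jacobian ideal J(f) in C{x,y} is {x, y}; counting standard monomials gives mu = 1. Corank 0: nondegenerate Morse point, so A_1. The Hessian of g at 0 is [[10, 6], [6, 4]] with rank 2, so corank 0. A Groebner basis of the Jacobian ideal J(g) in C{x,y} is {x, y}; counting standard monomials gives mu = 1. Corank 0: nondegenerate Morse point, so A_1. Both have type A_1, hence right-equivalent.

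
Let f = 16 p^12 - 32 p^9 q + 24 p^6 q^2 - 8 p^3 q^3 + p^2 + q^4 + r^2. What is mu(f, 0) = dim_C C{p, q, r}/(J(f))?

3

The Hessian of f at 0 is [[2, 0, 0], [0, 0, 0], [0, 0, 2]] with rank 2, so corank 1. A Groebner basis of the Jacobian ideal J(f) in C{p,q,r} is {q^3, p, r}; counting standard monomials gives mu = 3. Corank 1: A-series; mu = 3 gives A_3.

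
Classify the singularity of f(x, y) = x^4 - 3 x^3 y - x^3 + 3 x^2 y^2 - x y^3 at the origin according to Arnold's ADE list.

E_{7}

The Hessian of f at 0 has rank 0. Corank 2; j^3 = -x^3 is a perfect cube, so E-series; the 4-jet and mu = 7 give E_7.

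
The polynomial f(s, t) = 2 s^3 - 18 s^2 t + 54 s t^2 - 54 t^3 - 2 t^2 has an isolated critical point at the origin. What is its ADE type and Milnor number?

Type A_{2}, Milnor number mu = 2.

The Hessian of f at 0 is [[0, 0], [0, -4]] with rank 1, so corank 1. A Groebner basis of the Jacobian ideal J(f) in C{s,t} is {s^2, t}; counting standard monomials gives mu = 2. Corank 1: A-series; mu = 2 gives A_2.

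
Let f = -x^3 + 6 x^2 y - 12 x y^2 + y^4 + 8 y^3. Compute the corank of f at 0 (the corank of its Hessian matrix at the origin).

2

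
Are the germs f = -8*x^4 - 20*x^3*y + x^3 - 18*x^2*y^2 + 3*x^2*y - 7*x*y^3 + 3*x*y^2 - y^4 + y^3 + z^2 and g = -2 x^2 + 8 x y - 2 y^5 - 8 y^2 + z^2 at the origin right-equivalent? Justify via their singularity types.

The Hessian of f at 0 is [[0, 0, 0], [0, 0, 0], [0, 0, 2]] with rank 1, so corank 2. A Groebner basis of the Jacobian ideal J(f) in C{x,y,z} is {3*x^2/4 + 3*x*y/2 + y^4 + y^3/4 + 3*y^2/4, x^3 - 9*x^2/4 - 9*x*y/2 + y^3/4 - 9*y^2/4, x^2*y + 7*x^2/4 + 7*x*y/2 - 5*y^3/12 + 7*y^2/4, -x^2 + x*y^2 - 2*x*y + 2*y^3/3 - y^2, z}; counting standard monomials gives mu = 7. Corank 2; j^3 = (x + y)^3 is a perfect cube, so E-series; the 4-jet and mu = 7 give E_7. The Hessian of g at 0 is [[-4, 8, 0], [8, -16, 0], [0, 0, 2]] with rank 2, so corank 1. A Groebner basis of the Jacobian ideal J(g) in C{x,y,z} is {y^4, x - 2*y, z}; counting standard monomials gives mu = 4. Corank 1: A-series; mu = 4 gives A_4. f is E_7 but g is A_4, hence not right-equivalent.

No.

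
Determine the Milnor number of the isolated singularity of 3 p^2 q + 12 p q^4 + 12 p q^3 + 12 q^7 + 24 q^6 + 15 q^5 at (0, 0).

The Hessian of f at 0 has rank 0. Corank 2; j^3 = 3*p^2*q has shape L^2 M (L != M), so D-series; mu = 6 gives D_6.

6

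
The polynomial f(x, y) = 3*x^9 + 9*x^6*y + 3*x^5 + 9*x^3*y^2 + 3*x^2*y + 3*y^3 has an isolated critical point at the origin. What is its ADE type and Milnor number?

The Hessian of f at 0 has rank 0. Corank 2; j^3 = 3*y*(x^2 + y^2) splits into three distinct lines over C (the quadratic factor has nonzero discriminant), so D_4.

Type D_{4}, Milnor number mu = 4.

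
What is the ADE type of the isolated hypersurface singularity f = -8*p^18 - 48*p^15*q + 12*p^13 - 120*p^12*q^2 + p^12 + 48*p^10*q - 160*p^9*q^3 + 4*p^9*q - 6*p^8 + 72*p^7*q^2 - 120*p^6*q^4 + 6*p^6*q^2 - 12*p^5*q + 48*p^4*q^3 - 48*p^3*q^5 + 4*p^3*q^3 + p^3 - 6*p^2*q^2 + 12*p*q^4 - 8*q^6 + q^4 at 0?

The Hessian of f at 0 has rank 0. Corank 2; j^3 = p^3 is a perfect cube, so E-series; the 4-jet and mu = 6 give E_6.

E6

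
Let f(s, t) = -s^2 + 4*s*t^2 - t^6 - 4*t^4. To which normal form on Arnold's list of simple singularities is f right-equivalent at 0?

The Hessian of f at 0 is [[-2, 0], [0, 0]] with rank 1, so corank 1. A Groebner basis of the Jacobian ideal J(f) in C{s,t} is {s^3, s^2*t, -s/2 + t^2}; counting standard monomials gives mu = 5. Corank 1: A-series; mu = 5 gives A_5.

A_5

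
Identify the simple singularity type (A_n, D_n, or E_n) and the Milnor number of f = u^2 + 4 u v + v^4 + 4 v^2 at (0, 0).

Type A_3, Milnor number mu = 3.

The Hessian of f at 0 has rank 1. Corank 1: A-series; mu = 3 gives A_3.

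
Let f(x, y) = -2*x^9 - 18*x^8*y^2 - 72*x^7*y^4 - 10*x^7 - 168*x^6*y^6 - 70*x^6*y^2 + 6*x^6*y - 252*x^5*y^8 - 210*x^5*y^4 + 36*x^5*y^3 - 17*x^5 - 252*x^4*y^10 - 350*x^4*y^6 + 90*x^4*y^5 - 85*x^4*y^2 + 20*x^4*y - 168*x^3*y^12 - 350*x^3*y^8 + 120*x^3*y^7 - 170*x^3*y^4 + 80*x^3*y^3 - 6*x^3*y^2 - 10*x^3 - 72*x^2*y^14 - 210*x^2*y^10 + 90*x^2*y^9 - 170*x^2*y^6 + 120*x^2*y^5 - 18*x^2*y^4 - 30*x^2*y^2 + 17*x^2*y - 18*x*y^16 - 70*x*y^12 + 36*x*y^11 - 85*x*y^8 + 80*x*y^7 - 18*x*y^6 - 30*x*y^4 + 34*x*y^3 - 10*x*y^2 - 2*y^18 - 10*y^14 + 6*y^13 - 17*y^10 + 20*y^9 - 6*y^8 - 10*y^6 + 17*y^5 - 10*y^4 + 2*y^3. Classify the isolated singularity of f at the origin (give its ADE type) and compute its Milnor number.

Type D_{4}, Milnor number mu = 4.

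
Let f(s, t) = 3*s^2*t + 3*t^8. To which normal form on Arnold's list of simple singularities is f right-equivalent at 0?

D_9

The Hessian of f at 0 is [[0, 0], [0, 0]] with rank 0, so corank 2. A Groebner basis of the Jacobian ideal J(f) in C{s,t} is {s^2/8 + t^7, s^3, s*t}; counting standard monomials gives mu = 9. Corank 2; j^3 = 3*s^2*t has shape L^2 M (L != M), so D-series; mu = 9 gives D_9.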